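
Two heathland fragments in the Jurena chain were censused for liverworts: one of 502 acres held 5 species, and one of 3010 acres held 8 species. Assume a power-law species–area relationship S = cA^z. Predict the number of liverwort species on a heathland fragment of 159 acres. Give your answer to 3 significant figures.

z = ln(8/5) / ln(3010/502) = 0.4700 / 1.7911 = 0.2624
c = 5 / 502^0.2624 = 5 / 5.113 = 0.9779
S₃ = 0.9779 × 159^0.2624 = 0.9779 × 3.782 ≈ 3.698

3.70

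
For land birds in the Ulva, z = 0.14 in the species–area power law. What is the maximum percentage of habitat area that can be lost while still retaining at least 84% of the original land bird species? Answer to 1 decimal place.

71.2%

Need (A_new/A_old)^0.14 = 0.84, so A_new/A_old = 0.84^(1/0.14) = 0.84^7.143
ln(A_new/A_old) = ln 0.84 / 0.14 = -0.1744 / 0.14 = -1.2454
A_new/A_old = e^-1.2454 ≈ 0.2878
Fraction that can be lost = 1 − 0.2878 = 0.7122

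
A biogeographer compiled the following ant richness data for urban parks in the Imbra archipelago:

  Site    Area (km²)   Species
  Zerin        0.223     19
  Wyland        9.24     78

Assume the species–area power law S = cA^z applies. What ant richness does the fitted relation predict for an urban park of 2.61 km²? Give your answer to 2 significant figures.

z = ln(78/19) / ln(9.24/0.223) = 1.4123 / 3.7241 = 0.3792
c = 19 / 0.223^0.3792 = 19 / 0.5661 = 33.57
S₃ = 33.57 × 2.61^0.3792 = 33.57 × 1.439 ≈ 48.29

48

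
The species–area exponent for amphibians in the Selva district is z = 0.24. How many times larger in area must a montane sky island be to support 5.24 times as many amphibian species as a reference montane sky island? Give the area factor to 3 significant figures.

(A₂/A₁)^0.24 = 5.24, so A₂/A₁ = 5.24^(1/0.24) = 5.24^4.167
ln(A₂/A₁) = ln 5.24 / 0.24 = 1.6563 / 0.24 = 6.9013
A₂/A₁ = e^6.9013 ≈ 993.6

994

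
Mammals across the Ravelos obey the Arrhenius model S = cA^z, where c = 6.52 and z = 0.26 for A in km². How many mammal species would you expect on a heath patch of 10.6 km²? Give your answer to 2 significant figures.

12

S = 6.52 × 10.6^0.26 = 6.52 × 1.847 ≈ 12.05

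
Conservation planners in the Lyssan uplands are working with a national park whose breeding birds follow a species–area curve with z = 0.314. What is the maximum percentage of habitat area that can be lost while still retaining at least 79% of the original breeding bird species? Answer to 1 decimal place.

Need (A_new/A_old)^0.314 = 0.79, so A_new/A_old = 0.79^(1/0.314) = 0.79^3.185
ln(A_new/A_old) = ln 0.79 / 0.314 = -0.2357 / 0.314 = -0.7507
A_new/A_old = e^-0.7507 ≈ 0.472
Fraction that can be lost = 1 − 0.472 = 0.528

52.8%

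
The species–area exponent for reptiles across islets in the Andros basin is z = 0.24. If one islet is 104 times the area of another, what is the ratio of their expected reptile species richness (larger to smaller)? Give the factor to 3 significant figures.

S₂/S₁ = (A₂/A₁)^z = 104^0.24
ln(S₂/S₁) = 0.24 × ln 104 = 0.24 × 4.6444 = 1.1147
S₂/S₁ = e^1.1147 ≈ 3.049

3.05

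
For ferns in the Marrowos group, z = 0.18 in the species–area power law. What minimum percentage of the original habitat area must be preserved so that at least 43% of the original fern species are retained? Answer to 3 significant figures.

Need (A_new/A_old)^0.18 = 0.43, so A_new/A_old = 0.43^(1/0.18) = 0.43^5.556
ln(A_new/A_old) = ln 0.43 / 0.18 = -0.8440 / 0.18 = -4.6887
A_new/A_old = e^-4.6887 ≈ 0.009198

0.920%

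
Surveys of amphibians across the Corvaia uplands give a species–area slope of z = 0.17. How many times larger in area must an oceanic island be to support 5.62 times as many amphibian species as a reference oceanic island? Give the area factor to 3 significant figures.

25700

(A₂/A₁)^0.17 = 5.62, so A₂/A₁ = 5.62^(1/0.17) = 5.62^5.882
ln(A₂/A₁) = ln 5.62 / 0.17 = 1.7263 / 0.17 = 10.1549
A₂/A₁ = e^10.1549 ≈ 25717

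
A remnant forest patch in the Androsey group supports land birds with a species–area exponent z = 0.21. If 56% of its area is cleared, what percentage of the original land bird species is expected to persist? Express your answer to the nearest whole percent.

84%

S_new/S_old = (A_new/A_old)^z = 0.44^0.21
= exp(0.21 × ln 0.44) = exp(0.21 × -0.8210) = exp(-0.1724) ≈ 0.8416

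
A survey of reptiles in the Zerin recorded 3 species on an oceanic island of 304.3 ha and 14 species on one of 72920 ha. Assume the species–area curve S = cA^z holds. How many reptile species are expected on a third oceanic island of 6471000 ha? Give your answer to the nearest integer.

49

z = ln(14/3) / ln(72920/304.3) = 1.5404 / 5.4791 = 0.2811
c = 3 / 304.3^0.2811 = 3 / 4.991 = 0.6011
S₃ = 0.6011 × 6471000^0.2811 = 0.6011 × 82.21 ≈ 49.41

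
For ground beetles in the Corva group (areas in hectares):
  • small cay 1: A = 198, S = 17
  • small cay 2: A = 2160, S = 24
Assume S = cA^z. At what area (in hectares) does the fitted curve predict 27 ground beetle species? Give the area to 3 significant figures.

4890 hectares

z = ln(24/17) / ln(2160/198) = 0.3448 / 2.3896 = 0.1443
c = 17 / 198^0.1443 = 17 / 2.145 = 7.925
A = (27/7.925)^(1/0.1443) ⇒ ln A = ln(3.407)/0.1443 = 8.4940
A = e^8.4940 ≈ 4886 hectares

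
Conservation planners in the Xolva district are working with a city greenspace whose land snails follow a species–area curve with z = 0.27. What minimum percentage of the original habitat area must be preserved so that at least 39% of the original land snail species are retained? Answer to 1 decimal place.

Need (A_new/A_old)^0.27 = 0.39, so A_new/A_old = 0.39^(1/0.27) = 0.39^3.704
ln(A_new/A_old) = ln 0.39 / 0.27 = -0.9416 / 0.27 = -3.4874
A_new/A_old = e^-3.4874 ≈ 0.03058

3.1%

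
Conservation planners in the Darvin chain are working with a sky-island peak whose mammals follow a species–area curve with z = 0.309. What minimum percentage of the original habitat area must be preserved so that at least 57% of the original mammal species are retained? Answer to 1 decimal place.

16.2%

Need (A_new/A_old)^0.309 = 0.57, so A_new/A_old = 0.57^(1/0.309) = 0.57^3.236
ln(A_new/A_old) = ln 0.57 / 0.309 = -0.5621 / 0.309 = -1.8192
A_new/A_old = e^-1.8192 ≈ 0.1622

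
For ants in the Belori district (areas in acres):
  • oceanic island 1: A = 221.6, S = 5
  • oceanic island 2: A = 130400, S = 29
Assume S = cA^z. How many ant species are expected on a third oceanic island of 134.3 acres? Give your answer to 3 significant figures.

4.36

z = ln(29/5) / ln(130400/221.6) = 1.7579 / 6.3775 = 0.2756
c = 5 / 221.6^0.2756 = 5 / 4.431 = 1.128
S₃ = 1.128 × 134.3^0.2756 = 1.128 × 3.86 ≈ 4.355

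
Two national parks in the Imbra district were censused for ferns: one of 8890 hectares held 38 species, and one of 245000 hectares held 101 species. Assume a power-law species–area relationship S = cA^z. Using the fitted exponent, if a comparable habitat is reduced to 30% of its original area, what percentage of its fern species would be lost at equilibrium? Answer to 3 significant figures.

z = ln(101/38) / ln(245000/8890) = 0.9775 / 3.3163 = 0.2948
S_new/S_old = (A_new/A_old)^z = 0.3^0.2948 = exp(0.2948 × -1.2040) = 0.7013
Fraction lost = 1 − 0.7013 = 0.2987

29.9%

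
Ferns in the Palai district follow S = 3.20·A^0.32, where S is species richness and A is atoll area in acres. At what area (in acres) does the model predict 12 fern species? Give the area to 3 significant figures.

62.2 acres

12 = 3.2 × A^0.32  ⇒  A^0.32 = 12/3.2 = 3.75
ln A = ln(3.75) / 0.32 = 1.3218 / 0.32 = 4.1305
A = e^4.1305 ≈ 62.21 acres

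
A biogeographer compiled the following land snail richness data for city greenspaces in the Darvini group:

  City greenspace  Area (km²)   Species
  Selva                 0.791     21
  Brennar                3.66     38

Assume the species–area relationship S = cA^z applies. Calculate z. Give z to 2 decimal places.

Taking logs: ln S = ln c + z ln A, so z = (ln S₂ − ln S₁)/(ln A₂ − ln A₁).
z = ln(38/21) / ln(3.66/0.791) = ln(1.81) / ln(4.627) = 0.5931 / 1.5319 = 0.3871

0.39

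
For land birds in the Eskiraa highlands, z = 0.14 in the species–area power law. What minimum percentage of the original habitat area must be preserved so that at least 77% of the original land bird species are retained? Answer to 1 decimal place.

15.5%

Need (A_new/A_old)^0.14 = 0.77, so A_new/A_old = 0.77^(1/0.14) = 0.77^7.143
ln(A_new/A_old) = ln 0.77 / 0.14 = -0.2614 / 0.14 = -1.8669
A_new/A_old = e^-1.8669 ≈ 0.1546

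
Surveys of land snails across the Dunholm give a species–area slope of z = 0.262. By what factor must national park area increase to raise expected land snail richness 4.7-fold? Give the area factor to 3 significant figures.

368

(A₂/A₁)^0.262 = 4.7, so A₂/A₁ = 4.7^(1/0.262) = 4.7^3.817
ln(A₂/A₁) = ln 4.7 / 0.262 = 1.5476 / 0.262 = 5.9067
A₂/A₁ = e^5.9067 ≈ 367.5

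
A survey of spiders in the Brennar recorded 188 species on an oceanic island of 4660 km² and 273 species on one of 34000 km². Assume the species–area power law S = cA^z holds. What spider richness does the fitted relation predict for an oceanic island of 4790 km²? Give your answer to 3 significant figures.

z = ln(273/188) / ln(34000/4660) = 0.3730 / 1.9873 = 0.1877
c = 188 / 4660^0.1877 = 188 / 4.882 = 38.51
S₃ = 38.51 × 4790^0.1877 = 38.51 × 4.907 ≈ 189

189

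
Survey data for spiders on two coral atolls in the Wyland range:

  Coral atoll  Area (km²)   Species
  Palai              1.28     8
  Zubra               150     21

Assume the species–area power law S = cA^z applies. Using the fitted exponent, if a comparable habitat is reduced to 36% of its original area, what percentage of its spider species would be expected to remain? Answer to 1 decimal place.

81.3%

z = ln(21/8) / ln(150/1.28) = 0.9651 / 4.7638 = 0.2026
S_new/S_old = (A_new/A_old)^z = 0.36^0.2026 = exp(0.2026 × -1.0217) = 0.813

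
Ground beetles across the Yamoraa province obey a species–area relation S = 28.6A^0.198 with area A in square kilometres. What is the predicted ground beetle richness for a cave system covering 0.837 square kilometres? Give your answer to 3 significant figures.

27.6

S = 28.6 × 0.837^0.198
ln S = ln 28.6 + 0.198 × ln 0.837 = 3.3534 + 0.198 × -0.1779 = 3.3182
S = e^3.3182 ≈ 27.61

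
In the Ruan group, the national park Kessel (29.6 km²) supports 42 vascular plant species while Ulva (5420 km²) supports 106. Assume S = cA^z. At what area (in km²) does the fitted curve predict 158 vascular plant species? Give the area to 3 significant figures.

51200 km²

z = ln(106/42) / ln(5420/29.6) = 0.9258 / 5.2101 = 0.1777
c = 42 / 29.6^0.1777 = 42 / 1.826 = 23
A = (158/23)^(1/0.1777) ⇒ ln A = ln(6.868)/0.1777 = 10.8442
A = e^10.8442 ≈ 51238 km²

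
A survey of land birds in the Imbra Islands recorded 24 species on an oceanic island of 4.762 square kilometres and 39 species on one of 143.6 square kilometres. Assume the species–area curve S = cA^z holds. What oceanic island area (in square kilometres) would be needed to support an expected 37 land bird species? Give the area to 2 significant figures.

99 square kilometres

z = ln(39/24) / ln(143.6/4.762) = 0.4855 / 3.4064 = 0.1425
c = 24 / 4.762^0.1425 = 24 / 1.249 = 19.21
A = (37/19.21)^(1/0.1425) ⇒ ln A = ln(1.926)/0.1425 = 4.5977
A = e^4.5977 ≈ 99.25 square kilometres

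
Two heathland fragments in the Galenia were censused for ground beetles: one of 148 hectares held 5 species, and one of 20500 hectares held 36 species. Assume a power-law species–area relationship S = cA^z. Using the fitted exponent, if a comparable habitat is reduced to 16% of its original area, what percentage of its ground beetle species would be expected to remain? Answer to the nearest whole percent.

z = ln(36/5) / ln(20500/148) = 1.9741 / 4.9310 = 0.4003
S_new/S_old = (A_new/A_old)^z = 0.16^0.4003 = exp(0.4003 × -1.8326) = 0.4801

48%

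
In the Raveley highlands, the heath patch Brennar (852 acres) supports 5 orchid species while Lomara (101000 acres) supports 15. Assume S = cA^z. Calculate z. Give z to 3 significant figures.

0.230

Taking logs: ln S = ln c + z ln A, so z = (ln S₂ − ln S₁)/(ln A₂ − ln A₁).
z = ln(15/5) / ln(101000/852) = ln(3) / ln(118.5) = 1.0986 / 4.7753 = 0.2301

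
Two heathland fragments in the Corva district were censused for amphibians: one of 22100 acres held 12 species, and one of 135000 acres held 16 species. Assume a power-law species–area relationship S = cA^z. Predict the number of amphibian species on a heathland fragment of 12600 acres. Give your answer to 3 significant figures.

11.0

z = ln(16/12) / ln(135000/22100) = 0.2877 / 1.8097 = 0.1590
c = 12 / 22100^0.1590 = 12 / 4.905 = 2.447
S₃ = 2.447 × 12600^0.1590 = 2.447 × 4.486 ≈ 10.97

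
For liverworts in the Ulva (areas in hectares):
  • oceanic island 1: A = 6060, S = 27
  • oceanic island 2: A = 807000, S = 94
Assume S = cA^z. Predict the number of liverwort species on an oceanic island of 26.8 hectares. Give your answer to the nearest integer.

7

z = ln(94/27) / ln(807000/6060) = 1.2475 / 4.8916 = 0.2550
c = 27 / 6060^0.2550 = 27 / 9.217 = 2.929
S₃ = 2.929 × 26.8^0.2550 = 2.929 × 2.313 ≈ 6.776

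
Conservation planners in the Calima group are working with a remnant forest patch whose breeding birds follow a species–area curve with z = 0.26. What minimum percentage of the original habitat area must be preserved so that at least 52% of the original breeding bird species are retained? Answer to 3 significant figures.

Need (A_new/A_old)^0.26 = 0.52, so A_new/A_old = 0.52^(1/0.26) = 0.52^3.846
ln(A_new/A_old) = ln 0.52 / 0.26 = -0.6539 / 0.26 = -2.5151
A_new/A_old = e^-2.5151 ≈ 0.08085

8.09%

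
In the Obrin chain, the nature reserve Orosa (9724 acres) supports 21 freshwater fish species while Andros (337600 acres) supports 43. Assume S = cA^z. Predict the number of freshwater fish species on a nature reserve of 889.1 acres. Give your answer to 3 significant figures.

z = ln(43/21) / ln(337600/9724) = 0.7167 / 3.5473 = 0.2020
c = 21 / 9724^0.2020 = 21 / 6.393 = 3.285
S₃ = 3.285 × 889.1^0.2020 = 3.285 × 3.943 ≈ 12.95

13.0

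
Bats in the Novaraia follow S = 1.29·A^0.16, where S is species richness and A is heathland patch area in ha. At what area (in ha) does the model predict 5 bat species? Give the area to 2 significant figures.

4800 ha

5 = 1.29 × A^0.16  ⇒  A^0.16 = 5/1.29 = 3.876
ln A = ln(3.876) / 0.16 = 1.3548 / 0.16 = 8.4675
A = e^8.4675 ≈ 4757 ha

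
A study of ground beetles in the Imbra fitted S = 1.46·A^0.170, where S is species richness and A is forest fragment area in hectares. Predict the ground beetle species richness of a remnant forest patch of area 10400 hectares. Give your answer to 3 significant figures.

7.03

S = 1.46 × 10400^0.17
ln S = ln 1.46 + 0.17 × ln 10400 = 0.3784 + 0.17 × 9.2496 = 1.9509
S = e^1.9509 ≈ 7.035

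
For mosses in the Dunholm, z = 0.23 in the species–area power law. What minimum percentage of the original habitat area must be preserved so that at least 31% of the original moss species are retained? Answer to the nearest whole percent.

1%

Need (A_new/A_old)^0.23 = 0.31, so A_new/A_old = 0.31^(1/0.23) = 0.31^4.348
ln(A_new/A_old) = ln 0.31 / 0.23 = -1.1712 / 0.23 = -5.0921
A_new/A_old = e^-5.0921 ≈ 0.006145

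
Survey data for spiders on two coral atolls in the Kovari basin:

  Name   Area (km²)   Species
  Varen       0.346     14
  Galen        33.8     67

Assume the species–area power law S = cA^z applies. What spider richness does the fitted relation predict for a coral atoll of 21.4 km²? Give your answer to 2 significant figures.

57

z = ln(67/14) / ln(33.8/0.346) = 1.5656 / 4.5818 = 0.3417
c = 14 / 0.346^0.3417 = 14 / 0.6958 = 20.12
S₃ = 20.12 × 21.4^0.3417 = 20.12 × 2.848 ≈ 57.31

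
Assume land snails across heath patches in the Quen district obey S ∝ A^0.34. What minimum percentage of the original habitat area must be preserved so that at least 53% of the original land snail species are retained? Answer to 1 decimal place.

Need (A_new/A_old)^0.34 = 0.53, so A_new/A_old = 0.53^(1/0.34) = 0.53^2.941
ln(A_new/A_old) = ln 0.53 / 0.34 = -0.6349 / 0.34 = -1.8673
A_new/A_old = e^-1.8673 ≈ 0.1545

15.5%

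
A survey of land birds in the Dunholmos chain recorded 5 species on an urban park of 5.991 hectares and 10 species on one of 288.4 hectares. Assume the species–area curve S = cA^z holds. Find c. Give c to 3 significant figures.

3.63

z = ln(S₂/S₁) / ln(A₂/A₁) = ln(10/5) / ln(288.4/5.991) = 0.6931 / 3.8741 = 0.1789
c = S₁ / A₁^z = 5 / 5.991^0.1789 = 5 / 1.378 = 3.63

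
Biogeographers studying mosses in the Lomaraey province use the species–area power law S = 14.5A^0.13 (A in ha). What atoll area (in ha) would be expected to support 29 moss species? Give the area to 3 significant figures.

29 = 14.5 × A^0.13  ⇒  A^0.13 = 29/14.5 = 2
ln A = ln(2) / 0.13 = 0.6931 / 0.13 = 5.3319
A = e^5.3319 ≈ 206.8 ha

207 ha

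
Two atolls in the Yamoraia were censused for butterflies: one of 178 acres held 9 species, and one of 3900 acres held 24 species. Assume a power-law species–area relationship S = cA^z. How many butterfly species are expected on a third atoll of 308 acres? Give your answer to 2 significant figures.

11

z = ln(24/9) / ln(3900/178) = 0.9808 / 3.0869 = 0.3177
c = 9 / 178^0.3177 = 9 / 5.188 = 1.735
S₃ = 1.735 × 308^0.3177 = 1.735 × 6.176 ≈ 10.71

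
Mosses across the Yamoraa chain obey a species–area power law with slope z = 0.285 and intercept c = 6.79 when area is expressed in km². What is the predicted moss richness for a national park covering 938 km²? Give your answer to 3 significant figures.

S = 6.79 × 938^0.285 = 6.79 × 7.032 ≈ 47.75

47.7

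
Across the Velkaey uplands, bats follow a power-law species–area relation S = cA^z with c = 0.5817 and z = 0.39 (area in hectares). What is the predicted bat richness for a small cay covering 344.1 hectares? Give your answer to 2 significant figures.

5.7

S = 0.5817 × 344.1^0.39
ln S = ln 0.5817 + 0.39 × ln 344.1 = -0.5418 + 0.39 × 5.8409 = 1.7362
S = e^1.7362 ≈ 5.676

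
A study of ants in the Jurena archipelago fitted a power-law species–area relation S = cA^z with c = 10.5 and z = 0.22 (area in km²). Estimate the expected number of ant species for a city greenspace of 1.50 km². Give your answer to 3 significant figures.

11.5

S = 10.5 × 1.5^0.22 = 10.5 × 1.093 ≈ 11.48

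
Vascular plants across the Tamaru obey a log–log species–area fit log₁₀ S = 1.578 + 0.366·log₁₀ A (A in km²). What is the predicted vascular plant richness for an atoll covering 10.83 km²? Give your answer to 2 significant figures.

S = 37.84 × 10.83^0.366
ln S = ln 37.84 + 0.366 × ln 10.83 = 3.6335 + 0.366 × 2.3823 = 4.5054
S = e^4.5054 ≈ 90.51

91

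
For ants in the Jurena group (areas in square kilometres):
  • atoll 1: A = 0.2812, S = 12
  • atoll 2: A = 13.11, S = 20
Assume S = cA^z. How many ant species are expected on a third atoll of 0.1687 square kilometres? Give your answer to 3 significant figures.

z = ln(20/12) / ln(13.11/0.2812) = 0.5108 / 3.8421 = 0.1330
c = 12 / 0.2812^0.1330 = 12 / 0.8448 = 14.2
S₃ = 14.2 × 0.1687^0.1330 = 14.2 × 0.7893 ≈ 11.21

11.2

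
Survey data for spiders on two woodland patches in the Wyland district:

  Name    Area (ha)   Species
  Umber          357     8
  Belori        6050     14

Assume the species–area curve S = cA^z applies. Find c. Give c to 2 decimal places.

z = ln(S₂/S₁) / ln(A₂/A₁) = ln(14/8) / ln(6050/357) = 0.5596 / 2.8301 = 0.1977
c = S₁ / A₁^z = 8 / 357^0.1977 = 8 / 3.197 = 2.502

2.50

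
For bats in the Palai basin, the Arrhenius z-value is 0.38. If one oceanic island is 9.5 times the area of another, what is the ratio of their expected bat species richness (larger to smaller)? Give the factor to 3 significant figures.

S₂/S₁ = (A₂/A₁)^z = 9.5^0.38
ln(S₂/S₁) = 0.38 × ln 9.5 = 0.38 × 2.2513 = 0.8555
S₂/S₁ = e^0.8555 ≈ 2.353

2.35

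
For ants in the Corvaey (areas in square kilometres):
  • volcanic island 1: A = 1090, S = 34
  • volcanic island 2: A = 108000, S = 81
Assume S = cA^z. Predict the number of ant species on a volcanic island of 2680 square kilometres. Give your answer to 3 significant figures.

40.3

z = ln(81/34) / ln(108000/1090) = 0.8681 / 4.5960 = 0.1889
c = 34 / 1090^0.1889 = 34 / 3.747 = 9.073
S₃ = 9.073 × 2680^0.1889 = 9.073 × 4.441 ≈ 40.3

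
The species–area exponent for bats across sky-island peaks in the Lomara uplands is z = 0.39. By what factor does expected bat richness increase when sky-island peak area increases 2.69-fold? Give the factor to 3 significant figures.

S₂/S₁ = (A₂/A₁)^z = 2.69^0.39
ln(S₂/S₁) = 0.39 × ln 2.69 = 0.39 × 0.9895 = 0.3859
S₂/S₁ = e^0.3859 ≈ 1.471

1.47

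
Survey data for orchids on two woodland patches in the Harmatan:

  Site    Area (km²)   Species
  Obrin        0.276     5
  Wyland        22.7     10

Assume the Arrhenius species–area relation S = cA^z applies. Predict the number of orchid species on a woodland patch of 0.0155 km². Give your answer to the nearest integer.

z = ln(10/5) / ln(22.7/0.276) = 0.6931 / 4.4097 = 0.1572
c = 5 / 0.276^0.1572 = 5 / 0.8168 = 6.121
S₃ = 6.121 × 0.0155^0.1572 = 6.121 × 0.5195 ≈ 3.18

3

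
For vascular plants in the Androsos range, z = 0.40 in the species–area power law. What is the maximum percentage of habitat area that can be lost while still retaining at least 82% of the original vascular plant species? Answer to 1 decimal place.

Need (A_new/A_old)^0.4 = 0.82, so A_new/A_old = 0.82^(1/0.4) = 0.82^2.5
ln(A_new/A_old) = ln 0.82 / 0.4 = -0.1985 / 0.4 = -0.4961
A_new/A_old = e^-0.4961 ≈ 0.6089
Fraction that can be lost = 1 − 0.6089 = 0.3911

39.1%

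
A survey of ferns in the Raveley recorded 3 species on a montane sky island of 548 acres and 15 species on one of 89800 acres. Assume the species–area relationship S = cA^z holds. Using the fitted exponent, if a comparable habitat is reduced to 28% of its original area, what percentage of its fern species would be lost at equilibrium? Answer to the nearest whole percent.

z = ln(15/3) / ln(89800/548) = 1.6094 / 5.0991 = 0.3156
S_new/S_old = (A_new/A_old)^z = 0.28^0.3156 = exp(0.3156 × -1.2730) = 0.6691
Fraction lost = 1 − 0.6691 = 0.3309

33%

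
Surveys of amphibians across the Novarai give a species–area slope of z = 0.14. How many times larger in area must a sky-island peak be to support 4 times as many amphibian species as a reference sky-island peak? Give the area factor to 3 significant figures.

20000

(A₂/A₁)^0.14 = 4, so A₂/A₁ = 4^(1/0.14) = 4^7.143
ln(A₂/A₁) = ln 4 / 0.14 = 1.3863 / 0.14 = 9.9021
A₂/A₁ = e^9.9021 ≈ 19972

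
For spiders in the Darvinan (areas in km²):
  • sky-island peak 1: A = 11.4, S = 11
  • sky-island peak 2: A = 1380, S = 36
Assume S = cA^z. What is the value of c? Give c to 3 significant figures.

6.03

z = ln(S₂/S₁) / ln(A₂/A₁) = ln(36/11) / ln(1380/11.4) = 1.1856 / 4.7962 = 0.2472
c = S₁ / A₁^z = 11 / 11.4^0.2472 = 11 / 1.825 = 6.027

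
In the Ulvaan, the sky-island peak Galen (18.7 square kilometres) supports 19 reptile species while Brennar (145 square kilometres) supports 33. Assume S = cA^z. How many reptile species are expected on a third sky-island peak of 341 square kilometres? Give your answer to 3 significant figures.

z = ln(33/19) / ln(145/18.7) = 0.5521 / 2.0482 = 0.2695
c = 19 / 18.7^0.2695 = 19 / 2.202 = 8.629
S₃ = 8.629 × 341^0.2695 = 8.629 × 4.816 ≈ 41.55

41.6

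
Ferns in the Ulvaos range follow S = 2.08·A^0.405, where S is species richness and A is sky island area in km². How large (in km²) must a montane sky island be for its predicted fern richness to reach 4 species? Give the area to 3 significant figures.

5.03 km²

4 = 2.08 × A^0.405  ⇒  A^0.405 = 4/2.08 = 1.923
ln A = ln(1.923) / 0.405 = 0.6539 / 0.405 = 1.6146
A = e^1.6146 ≈ 5.026 km²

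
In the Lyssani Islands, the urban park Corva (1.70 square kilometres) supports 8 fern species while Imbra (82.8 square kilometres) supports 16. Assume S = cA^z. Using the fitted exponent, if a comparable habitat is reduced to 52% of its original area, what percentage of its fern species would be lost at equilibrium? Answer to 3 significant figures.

11.0%

z = ln(16/8) / ln(82.8/1.7) = 0.6931 / 3.8858 = 0.1784
S_new/S_old = (A_new/A_old)^z = 0.52^0.1784 = exp(0.1784 × -0.6539) = 0.8899
Fraction lost = 1 − 0.8899 = 0.1101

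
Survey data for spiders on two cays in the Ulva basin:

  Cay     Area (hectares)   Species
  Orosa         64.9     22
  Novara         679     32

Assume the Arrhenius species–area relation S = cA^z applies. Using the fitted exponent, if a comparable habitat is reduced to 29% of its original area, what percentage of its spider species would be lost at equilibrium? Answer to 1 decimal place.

z = ln(32/22) / ln(679/64.9) = 0.3747 / 2.3478 = 0.1596
S_new/S_old = (A_new/A_old)^z = 0.29^0.1596 = exp(0.1596 × -1.2379) = 0.8207
Fraction lost = 1 − 0.8207 = 0.1793

17.9%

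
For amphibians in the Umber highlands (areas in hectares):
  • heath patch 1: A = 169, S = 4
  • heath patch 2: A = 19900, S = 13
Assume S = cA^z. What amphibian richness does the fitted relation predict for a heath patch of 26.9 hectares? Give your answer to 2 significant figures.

2.5

z = ln(13/4) / ln(19900/169) = 1.1787 / 4.7686 = 0.2472
c = 4 / 169^0.2472 = 4 / 3.554 = 1.126
S₃ = 1.126 × 26.9^0.2472 = 1.126 × 2.256 ≈ 2.54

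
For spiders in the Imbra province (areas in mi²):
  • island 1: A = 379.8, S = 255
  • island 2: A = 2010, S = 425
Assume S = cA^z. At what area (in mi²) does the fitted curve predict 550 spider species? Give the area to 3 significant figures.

z = ln(425/255) / ln(2010/379.8) = 0.5108 / 1.6662 = 0.3066
c = 255 / 379.8^0.3066 = 255 / 6.178 = 41.28
A = (550/41.28)^(1/0.3066) ⇒ ln A = ln(13.32)/0.3066 = 8.4469
A = e^8.4469 ≈ 4661 mi²

4660 mi²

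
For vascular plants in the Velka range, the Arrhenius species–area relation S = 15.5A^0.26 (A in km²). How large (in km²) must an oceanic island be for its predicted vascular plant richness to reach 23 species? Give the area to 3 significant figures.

23 = 15.5 × A^0.26  ⇒  A^0.26 = 23/15.5 = 1.484
ln A = ln(1.484) / 0.26 = 0.3947 / 0.26 = 1.5179
A = e^1.5179 ≈ 4.563 km²

4.56 km²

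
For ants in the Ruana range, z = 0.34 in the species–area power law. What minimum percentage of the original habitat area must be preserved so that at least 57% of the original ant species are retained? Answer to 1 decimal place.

Need (A_new/A_old)^0.34 = 0.57, so A_new/A_old = 0.57^(1/0.34) = 0.57^2.941
ln(A_new/A_old) = ln 0.57 / 0.34 = -0.5621 / 0.34 = -1.6533
A_new/A_old = e^-1.6533 ≈ 0.1914

19.1%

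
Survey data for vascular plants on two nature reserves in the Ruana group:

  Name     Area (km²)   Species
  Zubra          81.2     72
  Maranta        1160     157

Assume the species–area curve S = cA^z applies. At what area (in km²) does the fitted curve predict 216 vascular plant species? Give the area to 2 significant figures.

3400 km²

z = ln(157/72) / ln(1160/81.2) = 0.7796 / 2.6593 = 0.2932
c = 72 / 81.2^0.2932 = 72 / 3.629 = 19.84
A = (216/19.84)^(1/0.2932) ⇒ ln A = ln(10.89)/0.2932 = 8.1444
A = e^8.1444 ≈ 3444 km²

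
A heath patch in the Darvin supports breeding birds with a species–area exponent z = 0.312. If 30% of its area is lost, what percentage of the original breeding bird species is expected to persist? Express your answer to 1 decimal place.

S_new/S_old = (A_new/A_old)^z = 0.7^0.312
= exp(0.312 × ln 0.7) = exp(0.312 × -0.3567) = exp(-0.1113) ≈ 0.8947

89.5%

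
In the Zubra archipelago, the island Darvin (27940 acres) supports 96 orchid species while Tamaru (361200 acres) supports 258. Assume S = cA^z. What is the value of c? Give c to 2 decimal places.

1.84

z = ln(S₂/S₁) / ln(A₂/A₁) = ln(258/96) / ln(361200/27940) = 0.9886 / 2.5594 = 0.3863
c = S₁ / A₁^z = 96 / 27940^0.3863 = 96 / 52.17 = 1.84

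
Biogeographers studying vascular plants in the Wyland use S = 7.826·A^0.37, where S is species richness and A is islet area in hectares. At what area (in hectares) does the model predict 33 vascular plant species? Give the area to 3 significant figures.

48.9 hectares

33 = 7.826 × A^0.37  ⇒  A^0.37 = 33/7.826 = 4.217
ln A = ln(4.217) / 0.37 = 1.4391 / 0.37 = 3.8893
A = e^3.8893 ≈ 48.88 hectares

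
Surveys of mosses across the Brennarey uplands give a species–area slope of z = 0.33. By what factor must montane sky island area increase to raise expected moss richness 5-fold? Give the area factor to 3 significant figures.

131

(A₂/A₁)^0.33 = 5, so A₂/A₁ = 5^(1/0.33) = 5^3.03
ln(A₂/A₁) = ln 5 / 0.33 = 1.6094 / 0.33 = 4.8771
A₂/A₁ = e^4.8771 ≈ 131.2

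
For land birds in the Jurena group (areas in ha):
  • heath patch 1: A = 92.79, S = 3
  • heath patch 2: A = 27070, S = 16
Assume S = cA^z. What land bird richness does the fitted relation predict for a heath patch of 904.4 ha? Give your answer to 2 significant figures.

z = ln(16/3) / ln(27070/92.79) = 1.6740 / 5.6758 = 0.2949
c = 3 / 92.79^0.2949 = 3 / 3.804 = 0.7886
S₃ = 0.7886 × 904.4^0.2949 = 0.7886 × 7.446 ≈ 5.872

5.9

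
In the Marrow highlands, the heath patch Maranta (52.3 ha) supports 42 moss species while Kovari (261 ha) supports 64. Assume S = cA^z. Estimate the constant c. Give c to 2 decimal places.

14.89

z = ln(S₂/S₁) / ln(A₂/A₁) = ln(64/42) / ln(261/52.3) = 0.4212 / 1.6075 = 0.2620
c = S₁ / A₁^z = 42 / 52.3^0.2620 = 42 / 2.82 = 14.89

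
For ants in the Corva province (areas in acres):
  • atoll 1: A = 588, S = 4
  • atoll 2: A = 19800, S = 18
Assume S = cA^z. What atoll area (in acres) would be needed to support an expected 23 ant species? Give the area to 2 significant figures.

z = ln(18/4) / ln(19800/588) = 1.5041 / 3.5167 = 0.4277
c = 4 / 588^0.4277 = 4 / 15.29 = 0.2616
A = (23/0.2616)^(1/0.4277) ⇒ ln A = ln(87.93)/0.4277 = 10.4666
A = e^10.4666 ≈ 35121 acres

35000 acres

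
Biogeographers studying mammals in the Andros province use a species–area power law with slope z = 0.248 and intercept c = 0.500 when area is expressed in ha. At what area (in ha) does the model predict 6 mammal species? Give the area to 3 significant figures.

22500 ha

6 = 0.5 × A^0.248  ⇒  A^0.248 = 6/0.5 = 12
ln A = ln(12) / 0.248 = 2.4849 / 0.248 = 10.0198
A = e^10.0198 ≈ 22467 ha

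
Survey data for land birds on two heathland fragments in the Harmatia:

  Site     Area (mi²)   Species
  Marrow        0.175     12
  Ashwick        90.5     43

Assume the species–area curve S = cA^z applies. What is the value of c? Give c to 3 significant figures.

z = ln(S₂/S₁) / ln(A₂/A₁) = ln(43/12) / ln(90.5/0.175) = 1.2763 / 6.2483 = 0.2043
c = S₁ / A₁^z = 12 / 0.175^0.2043 = 12 / 0.7005 = 17.13

17.1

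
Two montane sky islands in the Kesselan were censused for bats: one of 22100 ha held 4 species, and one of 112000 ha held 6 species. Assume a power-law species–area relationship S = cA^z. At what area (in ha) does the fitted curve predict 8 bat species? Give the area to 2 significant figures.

z = ln(6/4) / ln(112000/22100) = 0.4055 / 1.6229 = 0.2498
c = 4 / 22100^0.2498 = 4 / 12.17 = 0.3286
A = (8/0.3286)^(1/0.2498) ⇒ ln A = ln(24.35)/0.2498 = 12.7777
A = e^12.7777 ≈ 354242 ha

350000 ha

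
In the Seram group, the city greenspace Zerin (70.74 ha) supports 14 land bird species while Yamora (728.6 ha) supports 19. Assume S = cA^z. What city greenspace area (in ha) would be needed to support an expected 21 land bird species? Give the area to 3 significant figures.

z = ln(19/14) / ln(728.6/70.74) = 0.3054 / 2.3321 = 0.1309
c = 14 / 70.74^0.1309 = 14 / 1.747 = 8.015
A = (21/8.015)^(1/0.1309) ⇒ ln A = ln(2.62)/0.1309 = 7.3554
A = e^7.3554 ≈ 1565 ha

1560 ha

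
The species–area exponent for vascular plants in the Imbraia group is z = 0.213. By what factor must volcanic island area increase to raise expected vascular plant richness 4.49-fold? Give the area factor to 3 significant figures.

(A₂/A₁)^0.213 = 4.49, so A₂/A₁ = 4.49^(1/0.213) = 4.49^4.695
ln(A₂/A₁) = ln 4.49 / 0.213 = 1.5019 / 0.213 = 7.0510
A₂/A₁ = e^7.0510 ≈ 1154

1150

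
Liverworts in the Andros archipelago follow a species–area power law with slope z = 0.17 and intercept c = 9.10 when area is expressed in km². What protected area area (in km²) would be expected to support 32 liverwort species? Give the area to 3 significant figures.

1630 km²

32 = 9.1 × A^0.17  ⇒  A^0.17 = 32/9.1 = 3.516
ln A = ln(3.516) / 0.17 = 1.2575 / 0.17 = 7.3968
A = e^7.3968 ≈ 1631 km²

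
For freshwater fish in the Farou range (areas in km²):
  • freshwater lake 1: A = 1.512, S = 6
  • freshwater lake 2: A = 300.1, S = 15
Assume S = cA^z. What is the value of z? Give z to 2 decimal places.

Taking logs: ln S = ln c + z ln A, so z = (ln S₂ − ln S₁)/(ln A₂ − ln A₁).
z = ln(15/6) / ln(300.1/1.512) = ln(2.5) / ln(198.5) = 0.9163 / 5.2907 = 0.1732

0.17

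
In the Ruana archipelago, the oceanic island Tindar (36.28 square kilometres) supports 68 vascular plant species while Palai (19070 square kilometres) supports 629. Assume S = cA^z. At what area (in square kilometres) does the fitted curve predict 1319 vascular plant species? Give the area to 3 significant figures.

z = ln(629/68) / ln(19070/36.28) = 2.2246 / 6.2646 = 0.3551
c = 68 / 36.28^0.3551 = 68 / 3.58 = 19
A = (1319/19)^(1/0.3551) ⇒ ln A = ln(69.44)/0.3551 = 11.9411
A = e^11.9411 ≈ 153451 square kilometres

153000 square kilometres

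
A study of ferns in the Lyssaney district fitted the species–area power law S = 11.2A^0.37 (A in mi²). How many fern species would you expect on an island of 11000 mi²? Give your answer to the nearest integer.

350

S = 11.2 × 11000^0.37
ln S = ln 11.2 + 0.37 × ln 11000 = 2.4159 + 0.37 × 9.3057 = 5.8590
S = e^5.8590 ≈ 350.4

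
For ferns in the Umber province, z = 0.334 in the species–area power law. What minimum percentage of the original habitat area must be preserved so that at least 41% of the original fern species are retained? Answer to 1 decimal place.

6.9%

Need (A_new/A_old)^0.334 = 0.41, so A_new/A_old = 0.41^(1/0.334) = 0.41^2.994
ln(A_new/A_old) = ln 0.41 / 0.334 = -0.8916 / 0.334 = -2.6695
A_new/A_old = e^-2.6695 ≈ 0.06929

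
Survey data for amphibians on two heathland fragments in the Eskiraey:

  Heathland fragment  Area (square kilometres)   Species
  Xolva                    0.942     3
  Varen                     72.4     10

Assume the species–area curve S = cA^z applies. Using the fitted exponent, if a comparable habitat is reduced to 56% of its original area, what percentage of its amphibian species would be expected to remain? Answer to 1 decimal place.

85.1%

z = ln(10/3) / ln(72.4/0.942) = 1.2040 / 4.3420 = 0.2773
S_new/S_old = (A_new/A_old)^z = 0.56^0.2773 = exp(0.2773 × -0.5798) = 0.8515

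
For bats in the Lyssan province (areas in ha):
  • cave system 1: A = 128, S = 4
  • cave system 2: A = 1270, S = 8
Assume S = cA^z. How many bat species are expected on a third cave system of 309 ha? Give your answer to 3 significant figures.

z = ln(8/4) / ln(1270/128) = 0.6931 / 2.2947 = 0.3021
c = 4 / 128^0.3021 = 4 / 4.33 = 0.9238
S₃ = 0.9238 × 309^0.3021 = 0.9238 × 5.651 ≈ 5.22

5.22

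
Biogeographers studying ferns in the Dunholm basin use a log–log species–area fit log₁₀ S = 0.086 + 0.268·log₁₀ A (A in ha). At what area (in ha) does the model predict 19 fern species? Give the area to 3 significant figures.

19 = 1.219 × A^0.268  ⇒  A^0.268 = 19/1.219 = 15.59
ln A = ln(15.59) / 0.268 = 2.7464 / 0.268 = 10.2478
A = e^10.2478 ≈ 28221 ha

28200 ha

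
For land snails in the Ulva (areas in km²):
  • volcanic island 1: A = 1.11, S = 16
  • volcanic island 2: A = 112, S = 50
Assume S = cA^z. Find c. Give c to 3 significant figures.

z = ln(S₂/S₁) / ln(A₂/A₁) = ln(50/16) / ln(112/1.11) = 1.1394 / 4.6141 = 0.2469
c = S₁ / A₁^z = 16 / 1.11^0.2469 = 16 / 1.026 = 15.59

15.6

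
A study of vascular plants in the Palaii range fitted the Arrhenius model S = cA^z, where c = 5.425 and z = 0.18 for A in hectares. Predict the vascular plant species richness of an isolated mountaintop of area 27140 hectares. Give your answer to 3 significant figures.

S = 5.425 × 27140^0.18
ln S = ln 5.425 + 0.18 × ln 27140 = 1.6910 + 0.18 × 10.2088 = 3.5286
S = e^3.5286 ≈ 34.08

34.1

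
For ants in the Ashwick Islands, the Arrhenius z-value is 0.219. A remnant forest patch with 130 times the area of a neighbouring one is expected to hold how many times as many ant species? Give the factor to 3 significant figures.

2.90

S₂/S₁ = (A₂/A₁)^z = 130^0.219
ln(S₂/S₁) = 0.219 × ln 130 = 0.219 × 4.8675 = 1.0660
S₂/S₁ = e^1.0660 ≈ 2.904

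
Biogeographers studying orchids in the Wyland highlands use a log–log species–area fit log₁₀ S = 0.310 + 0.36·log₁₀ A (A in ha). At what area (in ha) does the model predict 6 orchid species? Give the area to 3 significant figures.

20.0 ha

6 = 2.042 × A^0.36  ⇒  A^0.36 = 6/2.042 = 2.939
ln A = ln(2.939) / 0.36 = 1.0780 / 0.36 = 2.9943
A = e^2.9943 ≈ 19.97 ha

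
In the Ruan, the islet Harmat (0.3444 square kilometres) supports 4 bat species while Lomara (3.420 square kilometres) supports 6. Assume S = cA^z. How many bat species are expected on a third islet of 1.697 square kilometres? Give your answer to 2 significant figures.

z = ln(6/4) / ln(3.42/0.3444) = 0.4055 / 2.2956 = 0.1766
c = 4 / 0.3444^0.1766 = 4 / 0.8284 = 4.829
S₃ = 4.829 × 1.697^0.1766 = 4.829 × 1.098 ≈ 5.301

5.3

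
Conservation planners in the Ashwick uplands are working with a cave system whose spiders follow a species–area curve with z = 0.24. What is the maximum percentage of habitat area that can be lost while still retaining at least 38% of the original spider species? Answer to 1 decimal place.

Need (A_new/A_old)^0.24 = 0.38, so A_new/A_old = 0.38^(1/0.24) = 0.38^4.167
ln(A_new/A_old) = ln 0.38 / 0.24 = -0.9676 / 0.24 = -4.0316
A_new/A_old = e^-4.0316 ≈ 0.01775
Fraction that can be lost = 1 − 0.01775 = 0.9823

98.2%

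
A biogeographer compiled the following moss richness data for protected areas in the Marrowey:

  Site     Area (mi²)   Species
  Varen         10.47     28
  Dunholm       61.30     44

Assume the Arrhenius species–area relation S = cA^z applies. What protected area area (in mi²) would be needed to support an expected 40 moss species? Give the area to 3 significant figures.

z = ln(44/28) / ln(61.3/10.47) = 0.4520 / 1.7673 = 0.2558
c = 28 / 10.47^0.2558 = 28 / 1.823 = 15.36
A = (40/15.36)^(1/0.2558) ⇒ ln A = ln(2.605)/0.2558 = 3.7431
A = e^3.7431 ≈ 42.23 mi²

42.2 mi²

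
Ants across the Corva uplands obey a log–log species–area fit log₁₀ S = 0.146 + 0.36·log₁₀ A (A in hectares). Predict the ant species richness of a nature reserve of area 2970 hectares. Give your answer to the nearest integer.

25 species

S = 1.4 × 2970^0.36
ln S = ln 1.4 + 0.36 × ln 2970 = 0.3362 + 0.36 × 7.9963 = 3.2149
S = e^3.2149 ≈ 24.9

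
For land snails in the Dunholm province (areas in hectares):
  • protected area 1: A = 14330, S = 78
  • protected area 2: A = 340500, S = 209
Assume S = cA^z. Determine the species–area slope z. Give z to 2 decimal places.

0.31

Taking logs: ln S = ln c + z ln A, so z = (ln S₂ − ln S₁)/(ln A₂ − ln A₁).
z = ln(209/78) / ln(340500/14330) = ln(2.679) / ln(23.76) = 0.9856 / 3.1681 = 0.3111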